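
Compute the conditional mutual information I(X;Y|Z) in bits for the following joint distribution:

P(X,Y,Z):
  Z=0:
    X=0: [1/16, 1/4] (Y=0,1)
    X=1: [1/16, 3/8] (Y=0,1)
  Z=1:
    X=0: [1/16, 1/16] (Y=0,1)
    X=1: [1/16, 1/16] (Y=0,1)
0.0031 bits

Conditional mutual information: I(X;Y|Z) = H(X|Z) + H(Y|Z) - H(X,Y|Z)

H(Z) = 0.8113
H(X,Z) = 1.7962 → H(X|Z) = 0.9849
H(Y,Z) = 1.5488 → H(Y|Z) = 0.7375
H(X,Y,Z) = 2.5306 → H(X,Y|Z) = 1.7194

I(X;Y|Z) = 0.9849 + 0.7375 - 1.7194 = 0.0031 bits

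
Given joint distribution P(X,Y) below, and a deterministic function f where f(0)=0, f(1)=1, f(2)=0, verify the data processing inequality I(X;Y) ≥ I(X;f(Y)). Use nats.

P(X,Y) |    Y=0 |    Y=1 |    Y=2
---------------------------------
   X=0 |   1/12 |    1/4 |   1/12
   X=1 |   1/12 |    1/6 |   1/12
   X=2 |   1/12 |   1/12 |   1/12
I(X;Y) = 0.0225, I(X;f(Y)) = 0.0225, inequality holds: 0.0225 ≥ 0.0225

Data Processing Inequality: For any Markov chain X → Y → Z, we have I(X;Y) ≥ I(X;Z).

Here Z = f(Y) is a deterministic function of Y, forming X → Y → Z.

Original I(X;Y) = 0.0225 nats

After applying f:
P(X,Z) where Z=f(Y):
- P(X,Z=0) = P(X,Y=0) + P(X,Y=2)
- P(X,Z=1) = P(X,Y=1)

I(X;Z) = I(X;f(Y)) = 0.0225 nats

Verification: 0.0225 ≥ 0.0225 ✓

Information cannot be created by processing; the function f can only lose information about X.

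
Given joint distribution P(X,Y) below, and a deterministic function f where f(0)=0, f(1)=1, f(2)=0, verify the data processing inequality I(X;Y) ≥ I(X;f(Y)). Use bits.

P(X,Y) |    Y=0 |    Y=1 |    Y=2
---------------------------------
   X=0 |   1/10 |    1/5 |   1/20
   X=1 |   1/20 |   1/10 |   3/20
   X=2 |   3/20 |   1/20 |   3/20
I(X;Y) = 0.1539, I(X;f(Y)) = 0.1067, inequality holds: 0.1539 ≥ 0.1067

Data Processing Inequality: For any Markov chain X → Y → Z, we have I(X;Y) ≥ I(X;Z).

Here Z = f(Y) is a deterministic function of Y, forming X → Y → Z.

Original I(X;Y) = 0.1539 bits

After applying f:
P(X,Z) where Z=f(Y):
- P(X,Z=0) = P(X,Y=0) + P(X,Y=2)
- P(X,Z=1) = P(X,Y=1)

I(X;Z) = I(X;f(Y)) = 0.1067 bits

Verification: 0.1539 ≥ 0.1067 ✓

Information cannot be created by processing; the function f can only lose information about X.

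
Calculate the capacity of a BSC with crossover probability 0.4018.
0.0280 bits

For a binary symmetric channel (BSC) with error probability p:
Capacity C = 1 - H(p) bits per symbol

where H(p) = -p log₂(p) - (1-p) log₂(1-p) is the binary entropy function.

H(0.4018) = 0.9720 bits
C = 1 - 0.9720 = 0.0280 bits per symbol

This means we can reliably transmit up to 0.0280 bits of information per channel use.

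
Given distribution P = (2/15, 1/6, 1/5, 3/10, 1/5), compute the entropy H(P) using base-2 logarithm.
2.2683 bits

Shannon entropy is H(X) = -Σ p(x) log p(x).

For P = (2/15, 1/6, 1/5, 3/10, 1/5):
H = -2/15 × log_2(2/15) -1/6 × log_2(1/6) -1/5 × log_2(1/5) -3/10 × log_2(3/10) -1/5 × log_2(1/5)
H = 2.2683 bits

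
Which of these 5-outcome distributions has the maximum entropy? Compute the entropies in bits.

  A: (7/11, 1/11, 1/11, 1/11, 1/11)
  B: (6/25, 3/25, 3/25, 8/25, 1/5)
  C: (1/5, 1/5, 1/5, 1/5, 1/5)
C

For a discrete distribution over n outcomes, entropy is maximized by the uniform distribution.

Computing entropies:
H(A) = 1.6729 bits
H(B) = 2.2187 bits
H(C) = 2.3219 bits

The uniform distribution (where all probabilities equal 1/5) achieves the maximum entropy of log_2(5) = 2.3219 bits.

Distribution C has the highest entropy.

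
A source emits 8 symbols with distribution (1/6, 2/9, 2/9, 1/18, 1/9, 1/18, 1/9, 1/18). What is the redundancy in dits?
0.0618 dits

Redundancy measures how far a source is from maximum entropy:
R = H_max - H(X)

Maximum entropy for 8 symbols: H_max = log_10(8) = 0.9031 dits
Actual entropy: H(X) = 0.8413 dits
Redundancy: R = 0.9031 - 0.8413 = 0.0618 dits

This redundancy represents potential for compression: the source could be compressed by 0.0618 dits per symbol.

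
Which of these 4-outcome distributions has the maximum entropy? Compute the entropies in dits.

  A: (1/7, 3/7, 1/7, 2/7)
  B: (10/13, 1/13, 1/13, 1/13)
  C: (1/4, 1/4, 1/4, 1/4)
C

For a discrete distribution over n outcomes, entropy is maximized by the uniform distribution.

Computing entropies:
H(A) = 0.5546 dits
H(B) = 0.3447 dits
H(C) = 0.6021 dits

The uniform distribution (where all probabilities equal 1/4) achieves the maximum entropy of log_10(4) = 0.6021 dits.

Distribution C has the highest entropy.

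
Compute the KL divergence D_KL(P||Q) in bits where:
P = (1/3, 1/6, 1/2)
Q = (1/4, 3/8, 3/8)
0.1509 bits

KL divergence: D_KL(P||Q) = Σ p(x) log(p(x)/q(x))

Computing term by term:
  x=0: 1/3 × log_2[(1/3)/(1/4)] = 1/3 × 0.4150 = 0.1383
  x=1: 1/6 × log_2[(1/6)/(3/8)] = 1/6 × -1.1699 = -0.1950
  x=2: 1/2 × log_2[(1/2)/(3/8)] = 1/2 × 0.4150 = 0.2075

D_KL(P||Q) = 0.1509 bits

Note: KL divergence is always non-negative and equals 0 iff P = Q.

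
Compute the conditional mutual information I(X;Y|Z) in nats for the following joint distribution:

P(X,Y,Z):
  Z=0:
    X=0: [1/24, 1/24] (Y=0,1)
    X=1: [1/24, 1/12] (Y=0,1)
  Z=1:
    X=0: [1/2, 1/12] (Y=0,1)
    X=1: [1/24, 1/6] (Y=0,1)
0.1531 nats

Conditional mutual information: I(X;Y|Z) = H(X|Z) + H(Y|Z) - H(X,Y|Z)

H(Z) = 0.5117
H(X,Z) = 1.1082 → H(X|Z) = 0.5965
H(Y,Z) = 1.1457 → H(Y|Z) = 0.6339
H(X,Y,Z) = 1.5890 → H(X,Y|Z) = 1.0773

I(X;Y|Z) = 0.5965 + 0.6339 - 1.0773 = 0.1531 nats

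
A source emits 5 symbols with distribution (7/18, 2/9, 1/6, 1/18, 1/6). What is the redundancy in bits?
0.2165 bits

Redundancy measures how far a source is from maximum entropy:
R = H_max - H(X)

Maximum entropy for 5 symbols: H_max = log_2(5) = 2.3219 bits
Actual entropy: H(X) = 2.1054 bits
Redundancy: R = 2.3219 - 2.1054 = 0.2165 bits

This redundancy represents potential for compression: the source could be compressed by 0.2165 bits per symbol.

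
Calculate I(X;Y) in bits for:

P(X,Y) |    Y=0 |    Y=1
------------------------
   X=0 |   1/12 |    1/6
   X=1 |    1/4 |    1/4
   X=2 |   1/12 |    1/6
0.0207 bits

Mutual information: I(X;Y) = H(X) + H(Y) - H(X,Y)

Marginals:
P(X) = (1/4, 1/2, 1/4), H(X) = 1.5000 bits
P(Y) = (5/12, 7/12), H(Y) = 0.9799 bits

Joint entropy: H(X,Y) = 2.4591 bits

I(X;Y) = 1.5000 + 0.9799 - 2.4591 = 0.0207 bits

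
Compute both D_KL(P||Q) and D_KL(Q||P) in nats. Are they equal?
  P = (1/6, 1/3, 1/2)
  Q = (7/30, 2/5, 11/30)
D_KL(P||Q) = 0.0382, D_KL(Q||P) = 0.0377

KL divergence is not symmetric: D_KL(P||Q) ≠ D_KL(Q||P) in general.

D_KL(P||Q) = 0.0382 nats
D_KL(Q||P) = 0.0377 nats

No, they are not equal!

This asymmetry is why KL divergence is not a true distance metric.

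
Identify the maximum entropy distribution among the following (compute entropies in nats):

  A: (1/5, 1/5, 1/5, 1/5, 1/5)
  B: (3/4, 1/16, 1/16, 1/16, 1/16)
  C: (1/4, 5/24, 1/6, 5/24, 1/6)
A

For a discrete distribution over n outcomes, entropy is maximized by the uniform distribution.

Computing entropies:
H(A) = 1.6094 nats
H(B) = 0.9089 nats
H(C) = 1.5974 nats

The uniform distribution (where all probabilities equal 1/5) achieves the maximum entropy of log_e(5) = 1.6094 nats.

Distribution A has the highest entropy.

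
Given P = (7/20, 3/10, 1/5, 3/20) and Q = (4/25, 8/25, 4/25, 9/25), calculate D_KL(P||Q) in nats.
0.1679 nats

KL divergence: D_KL(P||Q) = Σ p(x) log(p(x)/q(x))

Computing term by term:
  x=0: 7/20 × log_e[(7/20)/(4/25)] = 7/20 × 0.7828 = 0.2740
  x=1: 3/10 × log_e[(3/10)/(8/25)] = 3/10 × -0.0645 = -0.0194
  x=2: 1/5 × log_e[(1/5)/(4/25)] = 1/5 × 0.2231 = 0.0446
  x=3: 3/20 × log_e[(3/20)/(9/25)] = 3/20 × -0.8755 = -0.1313

D_KL(P||Q) = 0.1679 nats

Note: KL divergence is always non-negative and equals 0 iff P = Q.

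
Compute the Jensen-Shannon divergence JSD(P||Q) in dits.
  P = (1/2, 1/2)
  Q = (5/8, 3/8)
0.0035 dits

Jensen-Shannon divergence is:
JSD(P||Q) = 0.5 × D_KL(P||M) + 0.5 × D_KL(Q||M)
where M = 0.5 × (P + Q) is the mixture distribution.

M = 0.5 × (1/2, 1/2) + 0.5 × (5/8, 3/8) = (9/16, 7/16)

D_KL(P||M) = 0.0034 dits
D_KL(Q||M) = 0.0035 dits

JSD(P||Q) = 0.5 × 0.0034 + 0.5 × 0.0035 = 0.0035 dits

Unlike KL divergence, JSD is symmetric and bounded: 0 ≤ JSD ≤ log(2).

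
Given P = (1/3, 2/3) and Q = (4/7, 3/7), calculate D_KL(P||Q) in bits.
0.1658 bits

KL divergence: D_KL(P||Q) = Σ p(x) log(p(x)/q(x))

Computing term by term:
  x=0: 1/3 × log_2[(1/3)/(4/7)] = 1/3 × -0.7776 = -0.2592
  x=1: 2/3 × log_2[(2/3)/(3/7)] = 2/3 × 0.6374 = 0.4250

D_KL(P||Q) = 0.1658 bits

Note: KL divergence is always non-negative and equals 0 iff P = Q.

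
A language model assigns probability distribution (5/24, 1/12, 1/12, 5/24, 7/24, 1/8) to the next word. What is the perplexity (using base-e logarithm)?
5.4035

Perplexity is e^H (or exp(H) for natural log).

First, H = -Σ p log p = 1.6870 nats
Perplexity = e^1.6870 = 5.4035

Interpretation: The model's uncertainty is equivalent to choosing uniformly among 5.4 options.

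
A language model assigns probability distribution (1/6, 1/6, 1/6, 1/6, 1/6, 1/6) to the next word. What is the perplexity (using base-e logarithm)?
6.0000

Perplexity is e^H (or exp(H) for natural log).

First, H = -Σ p log p = 1.7918 nats
Perplexity = e^1.7918 = 6.0000

Interpretation: The model's uncertainty is equivalent to choosing uniformly among 6.0 options.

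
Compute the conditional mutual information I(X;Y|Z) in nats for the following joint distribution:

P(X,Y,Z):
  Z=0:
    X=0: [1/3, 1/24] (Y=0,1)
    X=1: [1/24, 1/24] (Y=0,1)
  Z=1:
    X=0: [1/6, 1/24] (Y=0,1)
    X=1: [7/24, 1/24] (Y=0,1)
0.0314 nats

Conditional mutual information: I(X;Y|Z) = H(X|Z) + H(Y|Z) - H(X,Y|Z)

H(Z) = 0.6897
H(X,Z) = 1.2679 → H(X|Z) = 0.5782
H(Y,Z) = 1.1395 → H(Y|Z) = 0.4499
H(X,Y,Z) = 1.6863 → H(X,Y|Z) = 0.9966

I(X;Y|Z) = 0.5782 + 0.4499 - 0.9966 = 0.0314 nats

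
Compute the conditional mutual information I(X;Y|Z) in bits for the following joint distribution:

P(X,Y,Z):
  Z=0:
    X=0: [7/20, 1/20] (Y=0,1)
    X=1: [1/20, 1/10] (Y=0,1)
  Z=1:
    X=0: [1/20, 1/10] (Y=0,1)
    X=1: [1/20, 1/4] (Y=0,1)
0.1209 bits

Conditional mutual information: I(X;Y|Z) = H(X|Z) + H(Y|Z) - H(X,Y|Z)

H(Z) = 0.9928
H(X,Z) = 1.8710 → H(X|Z) = 0.8782
H(Y,Z) = 1.8016 → H(Y|Z) = 0.8088
H(X,Y,Z) = 2.5589 → H(X,Y|Z) = 1.5661

I(X;Y|Z) = 0.8782 + 0.8088 - 1.5661 = 0.1209 bits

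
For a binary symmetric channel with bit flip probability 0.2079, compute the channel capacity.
0.2626 bits

For a binary symmetric channel (BSC) with error probability p:
Capacity C = 1 - H(p) bits per symbol

where H(p) = -p log₂(p) - (1-p) log₂(1-p) is the binary entropy function.

H(0.2079) = 0.7374 bits
C = 1 - 0.7374 = 0.2626 bits per symbol

This means we can reliably transmit up to 0.2626 bits of information per channel use.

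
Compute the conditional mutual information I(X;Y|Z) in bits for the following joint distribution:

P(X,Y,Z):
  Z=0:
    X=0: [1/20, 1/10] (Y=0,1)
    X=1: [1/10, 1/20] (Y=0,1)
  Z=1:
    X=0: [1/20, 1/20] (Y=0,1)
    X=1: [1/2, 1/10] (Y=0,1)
0.0592 bits

Conditional mutual information: I(X;Y|Z) = H(X|Z) + H(Y|Z) - H(X,Y|Z)

H(Z) = 0.8813
H(X,Z) = 1.5955 → H(X|Z) = 0.7142
H(Y,Z) = 1.7060 → H(Y|Z) = 0.8247
H(X,Y,Z) = 2.3610 → H(X,Y|Z) = 1.4797

I(X;Y|Z) = 0.7142 + 0.8247 - 1.4797 = 0.0592 bits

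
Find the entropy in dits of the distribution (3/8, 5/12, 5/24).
0.4601 dits

Shannon entropy is H(X) = -Σ p(x) log p(x).

For P = (3/8, 5/12, 5/24):
H = -3/8 × log_10(3/8) -5/12 × log_10(5/12) -5/24 × log_10(5/24)
H = 0.4601 dits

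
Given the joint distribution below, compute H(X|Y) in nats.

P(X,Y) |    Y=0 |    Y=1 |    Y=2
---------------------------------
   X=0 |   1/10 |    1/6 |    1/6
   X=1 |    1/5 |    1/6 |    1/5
0.6746 nats

Using the chain rule: H(X|Y) = H(X,Y) - H(Y)

First, compute H(X,Y) = 1.7699 nats

Marginal P(Y) = (3/10, 1/3, 11/30)
H(Y) = 1.0953 nats

H(X|Y) = H(X,Y) - H(Y) = 1.7699 - 1.0953 = 0.6746 nats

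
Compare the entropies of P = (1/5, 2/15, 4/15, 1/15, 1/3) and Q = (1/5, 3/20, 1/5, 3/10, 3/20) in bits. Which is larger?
Q

Computing entropies in bits:
H(P) = 2.1493
H(Q) = 2.2710

Distribution Q has higher entropy.

Intuition: The distribution closer to uniform (more spread out) has higher entropy.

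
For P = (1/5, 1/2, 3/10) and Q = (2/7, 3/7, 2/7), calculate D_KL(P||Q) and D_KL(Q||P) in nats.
D_KL(P||Q) = 0.0204, D_KL(Q||P) = 0.0219

KL divergence is not symmetric: D_KL(P||Q) ≠ D_KL(Q||P) in general.

D_KL(P||Q) = 0.0204 nats
D_KL(Q||P) = 0.0219 nats

No, they are not equal!

This asymmetry is why KL divergence is not a true distance metric.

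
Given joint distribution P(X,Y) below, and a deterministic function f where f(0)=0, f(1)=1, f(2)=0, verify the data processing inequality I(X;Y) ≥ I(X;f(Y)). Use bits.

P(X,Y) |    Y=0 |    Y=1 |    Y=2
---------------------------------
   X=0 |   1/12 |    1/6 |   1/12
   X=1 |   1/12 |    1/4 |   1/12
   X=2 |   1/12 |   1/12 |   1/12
I(X;Y) = 0.0325, I(X;f(Y)) = 0.0325, inequality holds: 0.0325 ≥ 0.0325

Data Processing Inequality: For any Markov chain X → Y → Z, we have I(X;Y) ≥ I(X;Z).

Here Z = f(Y) is a deterministic function of Y, forming X → Y → Z.

Original I(X;Y) = 0.0325 bits

After applying f:
P(X,Z) where Z=f(Y):
- P(X,Z=0) = P(X,Y=0) + P(X,Y=2)
- P(X,Z=1) = P(X,Y=1)

I(X;Z) = I(X;f(Y)) = 0.0325 bits

Verification: 0.0325 ≥ 0.0325 ✓

Information cannot be created by processing; the function f can only lose information about X.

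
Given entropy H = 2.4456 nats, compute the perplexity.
11.5375

Perplexity is e^H (or exp(H) for natural log).

H = 2.4456 nats
Perplexity = e^2.4456 = 11.5375

Interpretation: The model's uncertainty is equivalent to choosing uniformly among 11.5 options.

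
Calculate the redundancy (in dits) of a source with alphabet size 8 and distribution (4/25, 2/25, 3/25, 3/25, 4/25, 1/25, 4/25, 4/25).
0.0291 dits

Redundancy measures how far a source is from maximum entropy:
R = H_max - H(X)

Maximum entropy for 8 symbols: H_max = log_10(8) = 0.9031 dits
Actual entropy: H(X) = 0.8740 dits
Redundancy: R = 0.9031 - 0.8740 = 0.0291 dits

This redundancy represents potential for compression: the source could be compressed by 0.0291 dits per symbol.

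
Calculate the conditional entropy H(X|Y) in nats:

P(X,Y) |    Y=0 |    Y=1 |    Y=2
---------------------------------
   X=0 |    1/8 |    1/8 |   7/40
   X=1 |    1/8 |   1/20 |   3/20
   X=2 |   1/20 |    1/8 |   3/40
1.0343 nats

Using the chain rule: H(X|Y) = H(X,Y) - H(Y)

First, compute H(X,Y) = 2.1232 nats

Marginal P(Y) = (3/10, 3/10, 2/5)
H(Y) = 1.0889 nats

H(X|Y) = H(X,Y) - H(Y) = 2.1232 - 1.0889 = 1.0343 nats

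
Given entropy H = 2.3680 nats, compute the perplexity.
10.6760

Perplexity is e^H (or exp(H) for natural log).

H = 2.3680 nats
Perplexity = e^2.3680 = 10.6760

Interpretation: The model's uncertainty is equivalent to choosing uniformly among 10.7 options.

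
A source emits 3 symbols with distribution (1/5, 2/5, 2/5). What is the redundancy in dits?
0.0190 dits

Redundancy measures how far a source is from maximum entropy:
R = H_max - H(X)

Maximum entropy for 3 symbols: H_max = log_10(3) = 0.4771 dits
Actual entropy: H(X) = 0.4581 dits
Redundancy: R = 0.4771 - 0.4581 = 0.0190 dits

This redundancy represents potential for compression: the source could be compressed by 0.0190 dits per symbol.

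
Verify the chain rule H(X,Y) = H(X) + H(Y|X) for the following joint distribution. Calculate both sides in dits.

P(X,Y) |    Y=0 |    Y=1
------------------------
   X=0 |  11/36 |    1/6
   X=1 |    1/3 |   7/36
H(X,Y) = 0.5844, H(X) = 0.3004, H(Y|X) = 0.2840 (all in dits)

Chain rule: H(X,Y) = H(X) + H(Y|X)

Left side — joint entropy directly:
H(X,Y) = -Σ p(x,y) log p(x,y) = 0.5844 dits

Right side — compute H(Y|X) from the conditional distributions:
P(X) = (17/36, 19/36), so H(X) = 0.3004 dits
H(Y|X) = Σ_x P(X=x) · H(Y|X=x):
  P(Y|X=0) = (11/17, 6/17), H(Y|X=0) = 0.2820, weight P(X=0) = 17/36
  P(Y|X=1) = (12/19, 7/19), H(Y|X=1) = 0.2858, weight P(X=1) = 19/36
H(Y|X) = 0.2840 dits

H(X) + H(Y|X) = 0.3004 + 0.2840 = 0.5844 dits

Both sides equal 0.5844 dits. ✓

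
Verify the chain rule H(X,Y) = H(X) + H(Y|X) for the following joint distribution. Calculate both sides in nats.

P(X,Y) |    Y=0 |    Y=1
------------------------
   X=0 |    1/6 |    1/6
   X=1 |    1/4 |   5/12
H(X,Y) = 1.3086, H(X) = 0.6365, H(Y|X) = 0.6721 (all in nats)

Chain rule: H(X,Y) = H(X) + H(Y|X)

Left side — joint entropy directly:
H(X,Y) = -Σ p(x,y) log p(x,y) = 1.3086 nats

Right side — compute H(Y|X) from the conditional distributions:
P(X) = (1/3, 2/3), so H(X) = 0.6365 nats
H(Y|X) = Σ_x P(X=x) · H(Y|X=x):
  P(Y|X=0) = (1/2, 1/2), H(Y|X=0) = 0.6931, weight P(X=0) = 1/3
  P(Y|X=1) = (3/8, 5/8), H(Y|X=1) = 0.6616, weight P(X=1) = 2/3
H(Y|X) = 0.6721 nats

H(X) + H(Y|X) = 0.6365 + 0.6721 = 1.3086 nats

Both sides equal 1.3086 nats. ✓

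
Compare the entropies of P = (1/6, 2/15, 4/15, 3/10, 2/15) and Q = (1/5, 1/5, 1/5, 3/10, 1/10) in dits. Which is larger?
Q

Computing entropies in dits:
H(P) = 0.6730
H(Q) = 0.6762

Distribution Q has higher entropy.

Intuition: The distribution closer to uniform (more spread out) has higher entropy.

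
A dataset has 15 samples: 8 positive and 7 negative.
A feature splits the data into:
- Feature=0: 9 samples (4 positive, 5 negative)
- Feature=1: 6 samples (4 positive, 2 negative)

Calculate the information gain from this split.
0.0348 bits

Information Gain = H(Y) - H(Y|Feature)

Before split:
P(positive) = 8/15 = 0.5333
H(Y) = 0.9968 bits

After split:
Feature=0: H = 0.9911 bits (weight = 9/15)
Feature=1: H = 0.9183 bits (weight = 6/15)
H(Y|Feature) = (9/15)×0.9911 + (6/15)×0.9183 = 0.9620 bits

Information Gain = 0.9968 - 0.9620 = 0.0348 bits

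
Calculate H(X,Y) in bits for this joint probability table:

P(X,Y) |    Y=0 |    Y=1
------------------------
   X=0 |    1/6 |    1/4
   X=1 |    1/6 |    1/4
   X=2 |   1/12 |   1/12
2.4591 bits

Joint entropy is H(X,Y) = -Σ_{x,y} p(x,y) log p(x,y).

Summing over all non-zero entries:
H(X,Y) = -[1/6·log_2(1/6) + 1/4·log_2(1/4) + 1/6·log_2(1/6) + 1/4·log_2(1/4) + 1/12·log_2(1/12) + 1/12·log_2(1/12)]
H(X,Y) = 2.4591 bits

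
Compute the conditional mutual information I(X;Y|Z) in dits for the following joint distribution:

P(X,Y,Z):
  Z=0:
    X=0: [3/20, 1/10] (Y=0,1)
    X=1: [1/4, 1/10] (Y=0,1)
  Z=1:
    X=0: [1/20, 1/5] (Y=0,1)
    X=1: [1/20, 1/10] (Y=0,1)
0.0037 dits

Conditional mutual information: I(X;Y|Z) = H(X|Z) + H(Y|Z) - H(X,Y|Z)

H(Z) = 0.2923
H(X,Z) = 0.5842 → H(X|Z) = 0.2919
H(Y,Z) = 0.5558 → H(Y|Z) = 0.2635
H(X,Y,Z) = 0.8440 → H(X,Y|Z) = 0.5517

I(X;Y|Z) = 0.2919 + 0.2635 - 0.5517 = 0.0037 dits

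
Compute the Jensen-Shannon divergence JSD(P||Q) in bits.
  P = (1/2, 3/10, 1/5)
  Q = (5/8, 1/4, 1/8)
0.0130 bits

Jensen-Shannon divergence is:
JSD(P||Q) = 0.5 × D_KL(P||M) + 0.5 × D_KL(Q||M)
where M = 0.5 × (P + Q) is the mixture distribution.

M = 0.5 × (1/2, 3/10, 1/5) + 0.5 × (5/8, 1/4, 1/8) = (9/16, 11/40, 0.1625)

D_KL(P||M) = 0.0126 bits
D_KL(Q||M) = 0.0133 bits

JSD(P||Q) = 0.5 × 0.0126 + 0.5 × 0.0133 = 0.0130 bits

Unlike KL divergence, JSD is symmetric and bounded: 0 ≤ JSD ≤ log(2).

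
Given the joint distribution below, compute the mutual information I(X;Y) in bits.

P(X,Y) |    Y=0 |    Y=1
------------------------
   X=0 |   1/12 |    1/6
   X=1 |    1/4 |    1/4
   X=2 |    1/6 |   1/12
0.0409 bits

Mutual information: I(X;Y) = H(X) + H(Y) - H(X,Y)

Marginals:
P(X) = (1/4, 1/2, 1/4), H(X) = 1.5000 bits
P(Y) = (1/2, 1/2), H(Y) = 1.0000 bits

Joint entropy: H(X,Y) = 2.4591 bits

I(X;Y) = 1.5000 + 1.0000 - 2.4591 = 0.0409 bits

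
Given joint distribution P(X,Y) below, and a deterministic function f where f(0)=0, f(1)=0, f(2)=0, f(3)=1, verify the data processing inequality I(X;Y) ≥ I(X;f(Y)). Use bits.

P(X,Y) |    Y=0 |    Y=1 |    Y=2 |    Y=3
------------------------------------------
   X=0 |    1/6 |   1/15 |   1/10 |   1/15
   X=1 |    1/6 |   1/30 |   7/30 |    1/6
I(X;Y) = 0.0506, I(X;f(Y)) = 0.0123, inequality holds: 0.0506 ≥ 0.0123

Data Processing Inequality: For any Markov chain X → Y → Z, we have I(X;Y) ≥ I(X;Z).

Here Z = f(Y) is a deterministic function of Y, forming X → Y → Z.

Original I(X;Y) = 0.0506 bits

After applying f:
P(X,Z) where Z=f(Y):
- P(X,Z=0) = P(X,Y=0) + P(X,Y=1) + P(X,Y=2)
- P(X,Z=1) = P(X,Y=3)

I(X;Z) = I(X;f(Y)) = 0.0123 bits

Verification: 0.0506 ≥ 0.0123 ✓

Information cannot be created by processing; the function f can only lose information about X.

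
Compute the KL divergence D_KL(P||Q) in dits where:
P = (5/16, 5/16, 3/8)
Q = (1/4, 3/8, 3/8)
0.0055 dits

KL divergence: D_KL(P||Q) = Σ p(x) log(p(x)/q(x))

Computing term by term:
  x=0: 5/16 × log_10[(5/16)/(1/4)] = 5/16 × 0.0969 = 0.0303
  x=1: 5/16 × log_10[(5/16)/(3/8)] = 5/16 × -0.0792 = -0.0247
  x=2: 3/8 × log_10[(3/8)/(3/8)] = 3/8 × 0.0000 = 0.0000

D_KL(P||Q) = 0.0055 dits

Note: KL divergence is always non-negative and equals 0 iff P = Q.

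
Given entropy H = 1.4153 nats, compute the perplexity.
4.1177

Perplexity is e^H (or exp(H) for natural log).

H = 1.4153 nats
Perplexity = e^1.4153 = 4.1177

Interpretation: The model's uncertainty is equivalent to choosing uniformly among 4.1 options.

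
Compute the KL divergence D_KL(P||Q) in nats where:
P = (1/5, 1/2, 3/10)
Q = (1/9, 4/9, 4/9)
0.0585 nats

KL divergence: D_KL(P||Q) = Σ p(x) log(p(x)/q(x))

Computing term by term:
  x=0: 1/5 × log_e[(1/5)/(1/9)] = 1/5 × 0.5878 = 0.1176
  x=1: 1/2 × log_e[(1/2)/(4/9)] = 1/2 × 0.1178 = 0.0589
  x=2: 3/10 × log_e[(3/10)/(4/9)] = 3/10 × -0.3930 = -0.1179

D_KL(P||Q) = 0.0585 nats

Note: KL divergence is always non-negative and equals 0 iff P = Q.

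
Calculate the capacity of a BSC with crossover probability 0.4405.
0.0102 bits

For a binary symmetric channel (BSC) with error probability p:
Capacity C = 1 - H(p) bits per symbol

where H(p) = -p log₂(p) - (1-p) log₂(1-p) is the binary entropy function.

H(0.4405) = 0.9898 bits
C = 1 - 0.9898 = 0.0102 bits per symbol

This means we can reliably transmit up to 0.0102 bits of information per channel use.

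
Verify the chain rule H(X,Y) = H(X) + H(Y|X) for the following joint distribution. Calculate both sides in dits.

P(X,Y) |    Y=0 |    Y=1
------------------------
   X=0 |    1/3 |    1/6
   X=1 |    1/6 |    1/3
H(X,Y) = 0.5775, H(X) = 0.3010, H(Y|X) = 0.2764 (all in dits)

Chain rule: H(X,Y) = H(X) + H(Y|X)

Left side — joint entropy directly:
H(X,Y) = -Σ p(x,y) log p(x,y) = 0.5775 dits

Right side — compute H(Y|X) from the conditional distributions:
P(X) = (1/2, 1/2), so H(X) = 0.3010 dits
H(Y|X) = Σ_x P(X=x) · H(Y|X=x):
  P(Y|X=0) = (2/3, 1/3), H(Y|X=0) = 0.2764, weight P(X=0) = 1/2
  P(Y|X=1) = (1/3, 2/3), H(Y|X=1) = 0.2764, weight P(X=1) = 1/2
H(Y|X) = 0.2764 dits

H(X) + H(Y|X) = 0.3010 + 0.2764 = 0.5775 dits

Both sides equal 0.5775 dits. ✓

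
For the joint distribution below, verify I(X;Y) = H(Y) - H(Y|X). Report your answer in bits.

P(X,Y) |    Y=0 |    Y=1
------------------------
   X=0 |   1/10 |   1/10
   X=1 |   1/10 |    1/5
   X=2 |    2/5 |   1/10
I(X;Y) = 0.1345 bits

Mutual information has multiple equivalent forms:
- I(X;Y) = H(X) - H(X|Y)
- I(X;Y) = H(Y) - H(Y|X)
- I(X;Y) = H(X) + H(Y) - H(X,Y)

Computing all quantities:
H(X) = 1.4855, H(Y) = 0.9710, H(X,Y) = 2.3219
H(X|Y) = 1.3510, H(Y|X) = 0.8365

Verification:
H(X) - H(X|Y) = 1.4855 - 1.3510 = 0.1345
H(Y) - H(Y|X) = 0.9710 - 0.8365 = 0.1345
H(X) + H(Y) - H(X,Y) = 1.4855 + 0.9710 - 2.3219 = 0.1345

All forms give I(X;Y) = 0.1345 bits. ✓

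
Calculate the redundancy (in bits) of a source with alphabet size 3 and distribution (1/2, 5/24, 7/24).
0.0950 bits

Redundancy measures how far a source is from maximum entropy:
R = H_max - H(X)

Maximum entropy for 3 symbols: H_max = log_2(3) = 1.5850 bits
Actual entropy: H(X) = 1.4899 bits
Redundancy: R = 1.5850 - 1.4899 = 0.0950 bits

This redundancy represents potential for compression: the source could be compressed by 0.0950 bits per symbol.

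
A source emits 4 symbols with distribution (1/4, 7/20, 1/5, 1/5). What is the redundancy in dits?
0.0124 dits

Redundancy measures how far a source is from maximum entropy:
R = H_max - H(X)

Maximum entropy for 4 symbols: H_max = log_10(4) = 0.6021 dits
Actual entropy: H(X) = 0.5897 dits
Redundancy: R = 0.6021 - 0.5897 = 0.0124 dits

This redundancy represents potential for compression: the source could be compressed by 0.0124 dits per symbol.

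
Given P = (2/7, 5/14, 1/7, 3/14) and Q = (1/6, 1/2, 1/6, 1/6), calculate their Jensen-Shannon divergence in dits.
0.0069 dits

Jensen-Shannon divergence is:
JSD(P||Q) = 0.5 × D_KL(P||M) + 0.5 × D_KL(Q||M)
where M = 0.5 × (P + Q) is the mixture distribution.

M = 0.5 × (2/7, 5/14, 1/7, 3/14) + 0.5 × (1/6, 1/2, 1/6, 1/6) = (0.22619, 3/7, 0.154762, 4/21)

D_KL(P||M) = 0.0067 dits
D_KL(Q||M) = 0.0071 dits

JSD(P||Q) = 0.5 × 0.0067 + 0.5 × 0.0071 = 0.0069 dits

Unlike KL divergence, JSD is symmetric and bounded: 0 ≤ JSD ≤ log(2).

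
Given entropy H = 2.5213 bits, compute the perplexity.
5.7410

Perplexity is 2^H (or exp(H) for natural log).

H = 2.5213 bits
Perplexity = 2^2.5213 = 5.7410

Interpretation: The model's uncertainty is equivalent to choosing uniformly among 5.7 options.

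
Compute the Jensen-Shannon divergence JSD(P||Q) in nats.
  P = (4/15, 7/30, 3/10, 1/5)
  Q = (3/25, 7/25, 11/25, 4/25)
0.0231 nats

Jensen-Shannon divergence is:
JSD(P||Q) = 0.5 × D_KL(P||M) + 0.5 × D_KL(Q||M)
where M = 0.5 × (P + Q) is the mixture distribution.

M = 0.5 × (4/15, 7/30, 3/10, 1/5) + 0.5 × (3/25, 7/25, 11/25, 4/25) = (0.193333, 0.256667, 0.37, 0.18)

D_KL(P||M) = 0.0217 nats
D_KL(Q||M) = 0.0245 nats

JSD(P||Q) = 0.5 × 0.0217 + 0.5 × 0.0245 = 0.0231 nats

Unlike KL divergence, JSD is symmetric and bounded: 0 ≤ JSD ≤ log(2).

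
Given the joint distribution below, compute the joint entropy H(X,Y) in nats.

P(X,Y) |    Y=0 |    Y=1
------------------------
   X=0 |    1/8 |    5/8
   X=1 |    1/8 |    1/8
1.0735 nats

Joint entropy is H(X,Y) = -Σ_{x,y} p(x,y) log p(x,y).

Summing over all non-zero entries:
H(X,Y) = -[1/8·log_e(1/8) + 5/8·log_e(5/8) + 1/8·log_e(1/8) + 1/8·log_e(1/8)]
H(X,Y) = 1.0735 nats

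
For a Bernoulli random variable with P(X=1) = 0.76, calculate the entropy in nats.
0.5511 nats

The binary entropy function is:
H(p) = -p log(p) - (1-p) log(1-p)

H(0.76) = -0.76 × log_e(0.76) - 0.24 × log_e(0.24)
H(0.76) = 0.5511 nats

Note: Binary entropy is maximized at p=0.5 (H=1 bit) and minimized at p=0 or p=1 (H=0).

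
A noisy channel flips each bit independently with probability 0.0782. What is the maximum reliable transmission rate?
0.6042 bits

For a binary symmetric channel (BSC) with error probability p:
Capacity C = 1 - H(p) bits per symbol

where H(p) = -p log₂(p) - (1-p) log₂(1-p) is the binary entropy function.

H(0.0782) = 0.3958 bits
C = 1 - 0.3958 = 0.6042 bits per symbol

This means we can reliably transmit up to 0.6042 bits of information per channel use.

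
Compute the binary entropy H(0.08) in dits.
0.1211 dits

The binary entropy function is:
H(p) = -p log(p) - (1-p) log(1-p)

H(0.08) = -0.08 × log_10(0.08) - 0.92 × log_10(0.92)
H(0.08) = 0.1211 dits

Note: Binary entropy is maximized at p=0.5 (H=1 bit) and minimized at p=0 or p=1 (H=0).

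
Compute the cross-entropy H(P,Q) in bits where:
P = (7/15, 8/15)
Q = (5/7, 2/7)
1.1905 bits

Cross-entropy: H(P,Q) = -Σ p(x) log q(x)

Alternatively: H(P,Q) = H(P) + D_KL(P||Q)
H(P) = 0.9968 bits
D_KL(P||Q) = 0.1937 bits

H(P,Q) = 0.9968 + 0.1937 = 1.1905 bits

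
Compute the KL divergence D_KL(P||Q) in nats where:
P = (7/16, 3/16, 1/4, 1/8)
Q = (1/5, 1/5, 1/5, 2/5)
0.2407 nats

KL divergence: D_KL(P||Q) = Σ p(x) log(p(x)/q(x))

Computing term by term:
  x=0: 7/16 × log_e[(7/16)/(1/5)] = 7/16 × 0.7828 = 0.3425
  x=1: 3/16 × log_e[(3/16)/(1/5)] = 3/16 × -0.0645 = -0.0121
  x=2: 1/4 × log_e[(1/4)/(1/5)] = 1/4 × 0.2231 = 0.0558
  x=3: 1/8 × log_e[(1/8)/(2/5)] = 1/8 × -1.1632 = -0.1454

D_KL(P||Q) = 0.2407 nats

Note: KL divergence is always non-negative and equals 0 iff P = Q.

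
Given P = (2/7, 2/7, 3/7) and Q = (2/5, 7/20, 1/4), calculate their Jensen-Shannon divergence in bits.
0.0264 bits

Jensen-Shannon divergence is:
JSD(P||Q) = 0.5 × D_KL(P||M) + 0.5 × D_KL(Q||M)
where M = 0.5 × (P + Q) is the mixture distribution.

M = 0.5 × (2/7, 2/7, 3/7) + 0.5 × (2/5, 7/20, 1/4) = (12/35, 0.317857, 0.339286)

D_KL(P||M) = 0.0253 bits
D_KL(Q||M) = 0.0275 bits

JSD(P||Q) = 0.5 × 0.0253 + 0.5 × 0.0275 = 0.0264 bits

Unlike KL divergence, JSD is symmetric and bounded: 0 ≤ JSD ≤ log(2).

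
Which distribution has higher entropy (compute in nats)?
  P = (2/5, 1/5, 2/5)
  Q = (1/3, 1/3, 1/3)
Q

Computing entropies in nats:
H(P) = 1.0549
H(Q) = 1.0986

Distribution Q has higher entropy.

Intuition: The distribution closer to uniform (more spread out) has higher entropy.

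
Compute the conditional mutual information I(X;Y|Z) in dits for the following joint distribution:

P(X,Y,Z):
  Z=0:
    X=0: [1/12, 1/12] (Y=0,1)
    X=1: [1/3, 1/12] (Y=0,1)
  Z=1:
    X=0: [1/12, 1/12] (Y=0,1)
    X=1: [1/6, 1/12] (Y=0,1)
0.0133 dits

Conditional mutual information: I(X;Y|Z) = H(X|Z) + H(Y|Z) - H(X,Y|Z)

H(Z) = 0.2950
H(X,Z) = 0.5683 → H(X|Z) = 0.2734
H(Y,Z) = 0.5683 → H(Y|Z) = 0.2734
H(X,Y,Z) = 0.8283 → H(X,Y|Z) = 0.5334

I(X;Y|Z) = 0.2734 + 0.2734 - 0.5334 = 0.0133 dits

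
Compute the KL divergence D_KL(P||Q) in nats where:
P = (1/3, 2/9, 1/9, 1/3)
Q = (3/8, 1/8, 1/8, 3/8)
0.0362 nats

KL divergence: D_KL(P||Q) = Σ p(x) log(p(x)/q(x))

Computing term by term:
  x=0: 1/3 × log_e[(1/3)/(3/8)] = 1/3 × -0.1178 = -0.0393
  x=1: 2/9 × log_e[(2/9)/(1/8)] = 2/9 × 0.5754 = 0.1279
  x=2: 1/9 × log_e[(1/9)/(1/8)] = 1/9 × -0.1178 = -0.0131
  x=3: 1/3 × log_e[(1/3)/(3/8)] = 1/3 × -0.1178 = -0.0393

D_KL(P||Q) = 0.0362 nats

Note: KL divergence is always non-negative and equals 0 iff P = Q.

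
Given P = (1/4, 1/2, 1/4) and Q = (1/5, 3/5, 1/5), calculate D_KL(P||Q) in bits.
0.0294 bits

KL divergence: D_KL(P||Q) = Σ p(x) log(p(x)/q(x))

Computing term by term:
  x=0: 1/4 × log_2[(1/4)/(1/5)] = 1/4 × 0.3219 = 0.0805
  x=1: 1/2 × log_2[(1/2)/(3/5)] = 1/2 × -0.2630 = -0.1315
  x=2: 1/4 × log_2[(1/4)/(1/5)] = 1/4 × 0.3219 = 0.0805

D_KL(P||Q) = 0.0294 bits

Note: KL divergence is always non-negative and equals 0 iff P = Q.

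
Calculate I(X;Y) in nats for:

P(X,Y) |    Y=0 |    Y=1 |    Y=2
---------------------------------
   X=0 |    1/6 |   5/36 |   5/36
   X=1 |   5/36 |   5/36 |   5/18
0.0187 nats

Mutual information: I(X;Y) = H(X) + H(Y) - H(X,Y)

Marginals:
P(X) = (4/9, 5/9), H(X) = 0.6870 nats
P(Y) = (11/36, 5/18, 5/12), H(Y) = 1.0829 nats

Joint entropy: H(X,Y) = 1.7512 nats

I(X;Y) = 0.6870 + 1.0829 - 1.7512 = 0.0187 nats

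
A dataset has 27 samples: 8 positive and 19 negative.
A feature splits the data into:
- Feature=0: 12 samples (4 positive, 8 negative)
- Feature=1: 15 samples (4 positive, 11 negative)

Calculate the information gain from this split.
0.0038 bits

Information Gain = H(Y) - H(Y|Feature)

Before split:
P(positive) = 8/27 = 0.2963
H(Y) = 0.8767 bits

After split:
Feature=0: H = 0.9183 bits (weight = 12/27)
Feature=1: H = 0.8366 bits (weight = 15/27)
H(Y|Feature) = (12/27)×0.9183 + (15/27)×0.8366 = 0.8729 bits

Information Gain = 0.8767 - 0.8729 = 0.0038 bits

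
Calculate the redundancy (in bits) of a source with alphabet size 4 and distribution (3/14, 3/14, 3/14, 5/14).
0.0408 bits

Redundancy measures how far a source is from maximum entropy:
R = H_max - H(X)

Maximum entropy for 4 symbols: H_max = log_2(4) = 2.0000 bits
Actual entropy: H(X) = 1.9592 bits
Redundancy: R = 2.0000 - 1.9592 = 0.0408 bits

This redundancy represents potential for compression: the source could be compressed by 0.0408 bits per symbol.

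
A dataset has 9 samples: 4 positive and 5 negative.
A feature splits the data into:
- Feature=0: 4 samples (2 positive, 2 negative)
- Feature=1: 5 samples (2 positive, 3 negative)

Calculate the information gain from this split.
0.0072 bits

Information Gain = H(Y) - H(Y|Feature)

Before split:
P(positive) = 4/9 = 0.4444
H(Y) = 0.9911 bits

After split:
Feature=0: H = 1.0000 bits (weight = 4/9)
Feature=1: H = 0.9710 bits (weight = 5/9)
H(Y|Feature) = (4/9)×1.0000 + (5/9)×0.9710 = 0.9839 bits

Information Gain = 0.9911 - 0.9839 = 0.0072 bits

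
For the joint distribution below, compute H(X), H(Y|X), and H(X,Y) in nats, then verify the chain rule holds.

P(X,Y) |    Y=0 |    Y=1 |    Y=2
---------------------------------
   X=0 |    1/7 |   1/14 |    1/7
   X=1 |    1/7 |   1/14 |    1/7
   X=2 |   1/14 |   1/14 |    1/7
H(X,Y) = 2.1440, H(X) = 1.0934, H(Y|X) = 1.0506 (all in nats)

Chain rule: H(X,Y) = H(X) + H(Y|X)

Left side — joint entropy directly:
H(X,Y) = -Σ p(x,y) log p(x,y) = 2.1440 nats

Right side — compute H(Y|X) from the conditional distributions:
P(X) = (5/14, 5/14, 2/7), so H(X) = 1.0934 nats
H(Y|X) = Σ_x P(X=x) · H(Y|X=x):
  P(Y|X=0) = (2/5, 1/5, 2/5), H(Y|X=0) = 1.0549, weight P(X=0) = 5/14
  P(Y|X=1) = (2/5, 1/5, 2/5), H(Y|X=1) = 1.0549, weight P(X=1) = 5/14
  P(Y|X=2) = (1/4, 1/4, 1/2), H(Y|X=2) = 1.0397, weight P(X=2) = 2/7
H(Y|X) = 1.0506 nats

H(X) + H(Y|X) = 1.0934 + 1.0506 = 2.1440 nats

Both sides equal 2.1440 nats. ✓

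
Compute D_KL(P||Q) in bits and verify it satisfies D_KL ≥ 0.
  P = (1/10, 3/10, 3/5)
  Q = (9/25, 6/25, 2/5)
0.2628 bits

KL divergence satisfies the Gibbs inequality: D_KL(P||Q) ≥ 0 for all distributions P, Q.

D_KL(P||Q) = Σ p(x) log(p(x)/q(x))
Term by term:
  x=0: 1/10 × log_2[(1/10)/(9/25)] = -0.1848
  x=1: 3/10 × log_2[(3/10)/(6/25)] = 0.0966
  x=2: 3/5 × log_2[(3/5)/(2/5)] = 0.3510
D_KL(P||Q) = 0.2628 bits

D_KL(P||Q) = 0.2628 ≥ 0 ✓

This non-negativity is a fundamental property: relative entropy cannot be negative because it measures how different Q is from P.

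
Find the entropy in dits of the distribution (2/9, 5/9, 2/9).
0.4321 dits

Shannon entropy is H(X) = -Σ p(x) log p(x).

For P = (2/9, 5/9, 2/9):
H = -2/9 × log_10(2/9) -5/9 × log_10(5/9) -2/9 × log_10(2/9)
H = 0.4321 dits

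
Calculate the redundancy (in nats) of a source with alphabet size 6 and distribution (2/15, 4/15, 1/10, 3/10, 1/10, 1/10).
0.1187 nats

Redundancy measures how far a source is from maximum entropy:
R = H_max - H(X)

Maximum entropy for 6 symbols: H_max = log_e(6) = 1.7918 nats
Actual entropy: H(X) = 1.6731 nats
Redundancy: R = 1.7918 - 1.6731 = 0.1187 nats

This redundancy represents potential for compression: the source could be compressed by 0.1187 nats per symbol.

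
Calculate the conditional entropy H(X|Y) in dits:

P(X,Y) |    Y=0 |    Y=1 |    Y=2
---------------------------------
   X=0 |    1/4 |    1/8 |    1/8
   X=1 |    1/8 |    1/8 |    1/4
0.2826 dits

Using the chain rule: H(X|Y) = H(X,Y) - H(Y)

First, compute H(X,Y) = 0.7526 dits

Marginal P(Y) = (3/8, 1/4, 3/8)
H(Y) = 0.4700 dits

H(X|Y) = H(X,Y) - H(Y) = 0.7526 - 0.4700 = 0.2826 dits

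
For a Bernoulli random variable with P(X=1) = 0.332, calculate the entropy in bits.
0.9170 bits

The binary entropy function is:
H(p) = -p log(p) - (1-p) log(1-p)

H(0.332) = -0.332 × log_2(0.332) - 0.668 × log_2(0.668)
H(0.332) = 0.9170 bits

Note: Binary entropy is maximized at p=0.5 (H=1 bit) and minimized at p=0 or p=1 (H=0).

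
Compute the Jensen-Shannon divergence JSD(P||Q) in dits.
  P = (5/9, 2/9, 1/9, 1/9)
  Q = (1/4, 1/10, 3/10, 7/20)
0.0420 dits

Jensen-Shannon divergence is:
JSD(P||Q) = 0.5 × D_KL(P||M) + 0.5 × D_KL(Q||M)
where M = 0.5 × (P + Q) is the mixture distribution.

M = 0.5 × (5/9, 2/9, 1/9, 1/9) + 0.5 × (1/4, 1/10, 3/10, 7/20) = (0.402778, 0.161111, 0.205556, 0.230556)

D_KL(P||M) = 0.0437 dits
D_KL(Q||M) = 0.0402 dits

JSD(P||Q) = 0.5 × 0.0437 + 0.5 × 0.0402 = 0.0420 dits

Unlike KL divergence, JSD is symmetric and bounded: 0 ≤ JSD ≤ log(2).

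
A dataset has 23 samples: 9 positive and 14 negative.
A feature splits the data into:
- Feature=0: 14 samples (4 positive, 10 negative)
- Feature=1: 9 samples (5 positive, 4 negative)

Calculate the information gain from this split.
0.0524 bits

Information Gain = H(Y) - H(Y|Feature)

Before split:
P(positive) = 9/23 = 0.3913
H(Y) = 0.9656 bits

After split:
Feature=0: H = 0.8631 bits (weight = 14/23)
Feature=1: H = 0.9911 bits (weight = 9/23)
H(Y|Feature) = (14/23)×0.8631 + (9/23)×0.9911 = 0.9132 bits

Information Gain = 0.9656 - 0.9132 = 0.0524 bits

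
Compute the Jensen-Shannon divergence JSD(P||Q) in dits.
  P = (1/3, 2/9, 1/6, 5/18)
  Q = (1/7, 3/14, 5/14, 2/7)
0.0162 dits

Jensen-Shannon divergence is:
JSD(P||Q) = 0.5 × D_KL(P||M) + 0.5 × D_KL(Q||M)
where M = 0.5 × (P + Q) is the mixture distribution.

M = 0.5 × (1/3, 2/9, 1/6, 5/18) + 0.5 × (1/7, 3/14, 5/14, 2/7) = (5/21, 0.218254, 0.261905, 0.281746)

D_KL(P||M) = 0.0160 dits
D_KL(Q||M) = 0.0164 dits

JSD(P||Q) = 0.5 × 0.0160 + 0.5 × 0.0164 = 0.0162 dits

Unlike KL divergence, JSD is symmetric and bounded: 0 ≤ JSD ≤ log(2).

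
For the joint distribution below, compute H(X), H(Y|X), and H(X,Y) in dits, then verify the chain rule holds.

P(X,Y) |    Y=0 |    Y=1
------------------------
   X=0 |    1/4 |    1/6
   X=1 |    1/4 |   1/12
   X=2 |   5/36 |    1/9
H(X,Y) = 0.7458, H(X) = 0.4680, H(Y|X) = 0.2778 (all in dits)

Chain rule: H(X,Y) = H(X) + H(Y|X)

Left side — joint entropy directly:
H(X,Y) = -Σ p(x,y) log p(x,y) = 0.7458 dits

Right side — compute H(Y|X) from the conditional distributions:
P(X) = (5/12, 1/3, 1/4), so H(X) = 0.4680 dits
H(Y|X) = Σ_x P(X=x) · H(Y|X=x):
  P(Y|X=0) = (3/5, 2/5), H(Y|X=0) = 0.2923, weight P(X=0) = 5/12
  P(Y|X=1) = (3/4, 1/4), H(Y|X=1) = 0.2442, weight P(X=1) = 1/3
  P(Y|X=2) = (5/9, 4/9), H(Y|X=2) = 0.2983, weight P(X=2) = 1/4
H(Y|X) = 0.2778 dits

H(X) + H(Y|X) = 0.4680 + 0.2778 = 0.7458 dits

Both sides equal 0.7458 dits. ✓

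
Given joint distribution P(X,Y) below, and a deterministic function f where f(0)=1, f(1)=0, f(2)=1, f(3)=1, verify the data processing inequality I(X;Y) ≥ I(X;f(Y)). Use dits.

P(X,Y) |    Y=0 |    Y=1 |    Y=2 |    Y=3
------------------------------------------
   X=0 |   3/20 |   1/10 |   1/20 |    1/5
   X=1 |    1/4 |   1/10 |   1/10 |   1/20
I(X;Y) = 0.0301, I(X;f(Y)) = 0.0000, inequality holds: 0.0301 ≥ 0.0000

Data Processing Inequality: For any Markov chain X → Y → Z, we have I(X;Y) ≥ I(X;Z).

Here Z = f(Y) is a deterministic function of Y, forming X → Y → Z.

Original I(X;Y) = 0.0301 dits

After applying f:
P(X,Z) where Z=f(Y):
- P(X,Z=0) = P(X,Y=1)
- P(X,Z=1) = P(X,Y=0) + P(X,Y=2) + P(X,Y=3)

I(X;Z) = I(X;f(Y)) = 0.0000 dits

Verification: 0.0301 ≥ 0.0000 ✓

Information cannot be created by processing; the function f can only lose information about X.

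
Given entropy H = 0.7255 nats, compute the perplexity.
2.0658

Perplexity is e^H (or exp(H) for natural log).

H = 0.7255 nats
Perplexity = e^0.7255 = 2.0658

Interpretation: The model's uncertainty is equivalent to choosing uniformly among 2.1 options.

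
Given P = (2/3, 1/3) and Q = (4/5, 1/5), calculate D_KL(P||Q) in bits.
0.0703 bits

KL divergence: D_KL(P||Q) = Σ p(x) log(p(x)/q(x))

Computing term by term:
  x=0: 2/3 × log_2[(2/3)/(4/5)] = 2/3 × -0.2630 = -0.1754
  x=1: 1/3 × log_2[(1/3)/(1/5)] = 1/3 × 0.7370 = 0.2457

D_KL(P||Q) = 0.0703 bits

Note: KL divergence is always non-negative and equals 0 iff P = Q.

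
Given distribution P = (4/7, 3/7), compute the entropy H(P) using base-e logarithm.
0.6829 nats

Shannon entropy is H(X) = -Σ p(x) log p(x).

For P = (4/7, 3/7):
H = -4/7 × log_e(4/7) -3/7 × log_e(3/7)
H = 0.6829 nats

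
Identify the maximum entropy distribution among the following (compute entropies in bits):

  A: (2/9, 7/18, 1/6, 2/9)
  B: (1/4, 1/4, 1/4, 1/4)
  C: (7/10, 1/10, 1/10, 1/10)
B

For a discrete distribution over n outcomes, entropy is maximized by the uniform distribution.

Computing entropies:
H(A) = 1.9251 bits
H(B) = 2.0000 bits
H(C) = 1.3568 bits

The uniform distribution (where all probabilities equal 1/4) achieves the maximum entropy of log_2(4) = 2.0000 bits.

Distribution B has the highest entropy.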